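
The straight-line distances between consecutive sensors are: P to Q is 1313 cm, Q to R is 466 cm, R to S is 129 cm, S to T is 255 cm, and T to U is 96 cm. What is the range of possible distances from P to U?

The maximum is all hops collinear in one direction: 1313 + 466 + 129 + 255 + 96 = 2259.
The longest hop is 1313; the others sum to 946. Folding the others back against it leaves at least 1313 − 946 = 367.

367 ≤ PU ≤ 2259 cm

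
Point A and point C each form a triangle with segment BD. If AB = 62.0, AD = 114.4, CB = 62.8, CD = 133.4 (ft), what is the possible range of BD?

70.6 < BD < 176.4

From triangle ABD: |62.0 − 114.4| < BD < 62.0 + 114.4, i.e. 52.4 < BD < 176.4.
From triangle CBD: 70.6 < BD < 196.2.
Both must hold, so BD lies in the intersection.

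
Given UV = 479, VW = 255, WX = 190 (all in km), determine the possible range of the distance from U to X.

The maximum is all hops collinear in one direction: 479 + 255 + 190 = 924.
The longest hop is 479; the others sum to 445. Folding the others back against it leaves at least 479 − 445 = 34.

34 ≤ UX ≤ 924 km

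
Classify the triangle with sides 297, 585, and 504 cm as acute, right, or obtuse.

Compare the square of the longest side to the sum of squares of the other two: 297² + 504² = 342225 = 585².

right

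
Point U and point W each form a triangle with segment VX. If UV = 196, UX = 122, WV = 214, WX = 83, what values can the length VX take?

131 < VX < 297

From triangle UVX: |196 − 122| < VX < 196 + 122, i.e. 74 < VX < 318.
From triangle WVX: 131 < VX < 297.
Both must hold, so VX lies in the intersection.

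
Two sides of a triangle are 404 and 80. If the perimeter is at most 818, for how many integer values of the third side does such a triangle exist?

Triangle inequality: 324 < x < 484. Perimeter ≤ 818 gives x ≤ 818 − 404 − 80 = 334.
So 324 < x ≤ 334; integers 325 through 334: 10 values.

10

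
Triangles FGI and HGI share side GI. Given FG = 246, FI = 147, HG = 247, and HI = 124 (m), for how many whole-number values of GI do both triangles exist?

From triangle FGI: 99 < GI < 393.
From triangle HGI: 123 < GI < 371.
Intersection: 123 < GI < 371, so integers 124 through 370: 247 values.

247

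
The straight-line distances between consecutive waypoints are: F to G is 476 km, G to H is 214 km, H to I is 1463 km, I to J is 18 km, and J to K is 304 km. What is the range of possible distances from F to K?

The maximum is all hops collinear in one direction: 476 + 214 + 1463 + 18 + 304 = 2475.
The longest hop is 1463; the others sum to 1012. Folding the others back against it leaves at least 1463 − 1012 = 451.

451 ≤ FK ≤ 2475 km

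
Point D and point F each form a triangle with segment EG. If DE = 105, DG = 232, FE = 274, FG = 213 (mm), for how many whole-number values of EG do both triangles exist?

From triangle DEG: 127 < EG < 337.
From triangle FEG: 61 < EG < 487.
Intersection: 127 < EG < 337, so integers 128 through 336: 209 values.

209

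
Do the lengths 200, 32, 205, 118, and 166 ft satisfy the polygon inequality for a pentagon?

Yes

A pentagon exists iff every side is shorter than the sum of the others — equivalently, the longest side is less than the sum of the rest.
Longest side 205 < 516 (sum of the remaining 4), so yes.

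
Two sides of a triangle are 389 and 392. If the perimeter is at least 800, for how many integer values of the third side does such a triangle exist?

762

Triangle inequality: 3 < x < 781. Perimeter ≥ 800 gives x ≥ 800 − 389 − 392 = 19.
So 19 ≤ x < 781; integers 19 through 780: 762 values.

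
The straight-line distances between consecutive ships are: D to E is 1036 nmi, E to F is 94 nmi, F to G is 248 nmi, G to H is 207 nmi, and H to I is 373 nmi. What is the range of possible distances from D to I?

114 ≤ DI ≤ 1958 nmi

The maximum is all hops collinear in one direction: 1036 + 94 + 248 + 207 + 373 = 1958.
The longest hop is 1036; the others sum to 922. Folding the others back against it leaves at least 1036 − 922 = 114.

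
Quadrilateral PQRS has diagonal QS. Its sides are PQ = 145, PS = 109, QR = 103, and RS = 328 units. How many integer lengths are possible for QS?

28

From triangle PQS: 36 < QS < 254.
From triangle RQS: 225 < QS < 431.
Intersection: 225 < QS < 254, so integers 226 through 253: 28 values.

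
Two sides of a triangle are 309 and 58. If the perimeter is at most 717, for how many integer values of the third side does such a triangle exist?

Triangle inequality: 251 < x < 367. Perimeter ≤ 717 gives x ≤ 717 − 309 − 58 = 350.
So 251 < x ≤ 350; integers 252 through 350: 99 values.

99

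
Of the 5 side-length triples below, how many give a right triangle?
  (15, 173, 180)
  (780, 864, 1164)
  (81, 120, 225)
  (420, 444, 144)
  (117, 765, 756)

3

(15,173,180): 15²+173² = 30154 < 32400 = 180² → obtuse
(780,864,1164): 780²+864² = 1354896 = 1164² → right
(81,120,225): 81+120 ≤ 225, not a triangle
(420,444,144): 144²+420² = 197136 = 444² → right
(117,765,756): 117²+756² = 585225 = 765² → right
3 of the 5 are right.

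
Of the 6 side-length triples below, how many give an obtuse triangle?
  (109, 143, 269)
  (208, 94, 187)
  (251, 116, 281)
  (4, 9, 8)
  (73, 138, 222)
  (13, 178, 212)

2

(109,143,269): 109+143 ≤ 269, not a triangle
(208,94,187): 94²+187² = 43805 > 43264 = 208² → acute
(251,116,281): 116²+251² = 76457 < 78961 = 281² → obtuse
(4,9,8): 4²+8² = 80 < 81 = 9² → obtuse
(73,138,222): 73+138 ≤ 222, not a triangle
(13,178,212): 13+178 ≤ 212, not a triangle
2 of the 6 are obtuse.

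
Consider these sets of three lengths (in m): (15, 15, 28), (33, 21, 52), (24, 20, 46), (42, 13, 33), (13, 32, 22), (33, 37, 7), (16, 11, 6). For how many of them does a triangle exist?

(15,15,28): 15+15 > 28 → valid
(21,33,52): 21+33 > 52 → valid
(20,24,46): 20+24 ≤ 46 → not valid
(13,33,42): 13+33 > 42 → valid
(13,22,32): 13+22 > 32 → valid
(7,33,37): 7+33 > 37 → valid
(6,11,16): 6+11 > 16 → valid
6 of the 7 triples form a triangle.

6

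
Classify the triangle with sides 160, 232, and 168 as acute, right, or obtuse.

Compare the square of the longest side to the sum of squares of the other two: 160² + 168² = 53824 = 232².

right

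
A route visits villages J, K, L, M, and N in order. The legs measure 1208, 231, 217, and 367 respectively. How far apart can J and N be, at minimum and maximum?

393 ≤ JN ≤ 2023

The maximum is all hops collinear in one direction: 1208 + 231 + 217 + 367 = 2023.
The longest hop is 1208; the others sum to 815. Folding the others back against it leaves at least 1208 − 815 = 393.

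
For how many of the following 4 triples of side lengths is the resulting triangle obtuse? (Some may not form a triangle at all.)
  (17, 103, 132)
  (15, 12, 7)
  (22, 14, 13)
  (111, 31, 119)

3

(17,103,132): 17+103 ≤ 132, not a triangle
(15,12,7): 7²+12² = 193 < 225 = 15² → obtuse
(22,14,13): 13²+14² = 365 < 484 = 22² → obtuse
(111,31,119): 31²+111² = 13282 < 14161 = 119² → obtuse
3 of the 4 are obtuse.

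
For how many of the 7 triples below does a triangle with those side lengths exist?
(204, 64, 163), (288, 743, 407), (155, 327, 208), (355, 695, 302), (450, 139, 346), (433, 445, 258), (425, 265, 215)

(64,163,204): 64+163 > 204 → valid
(288,407,743): 288+407 ≤ 743 → not valid
(155,208,327): 155+208 > 327 → valid
(302,355,695): 302+355 ≤ 695 → not valid
(139,346,450): 139+346 > 450 → valid
(258,433,445): 258+433 > 445 → valid
(215,265,425): 215+265 > 425 → valid
5 of the 7 triples form a triangle.

5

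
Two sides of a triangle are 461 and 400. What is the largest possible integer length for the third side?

860

The third side must be strictly less than 461 + 400 = 861.
The largest integer below 861 is 860.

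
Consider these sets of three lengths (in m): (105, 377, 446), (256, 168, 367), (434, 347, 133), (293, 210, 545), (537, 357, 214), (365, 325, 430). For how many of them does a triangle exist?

5

(105,377,446): 105+377 > 446 → valid
(168,256,367): 168+256 > 367 → valid
(133,347,434): 133+347 > 434 → valid
(210,293,545): 210+293 ≤ 545 → not valid
(214,357,537): 214+357 > 537 → valid
(325,365,430): 325+365 > 430 → valid
5 of the 6 triples form a triangle.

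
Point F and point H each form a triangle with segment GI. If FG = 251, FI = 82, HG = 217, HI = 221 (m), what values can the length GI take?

169 < GI < 333

From triangle FGI: |251 − 82| < GI < 251 + 82, i.e. 169 < GI < 333.
From triangle HGI: 4 < GI < 438.
Both must hold, so GI lies in the intersection.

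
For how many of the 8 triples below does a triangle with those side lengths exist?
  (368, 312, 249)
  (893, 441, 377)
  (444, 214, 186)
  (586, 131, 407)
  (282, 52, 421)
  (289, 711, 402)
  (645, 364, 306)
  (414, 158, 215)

(249,312,368): 249+312 > 368 → valid
(377,441,893): 377+441 ≤ 893 → not valid
(186,214,444): 186+214 ≤ 444 → not valid
(131,407,586): 131+407 ≤ 586 → not valid
(52,282,421): 52+282 ≤ 421 → not valid
(289,402,711): 289+402 ≤ 711 → not valid
(306,364,645): 306+364 > 645 → valid
(158,215,414): 158+215 ≤ 414 → not valid
2 of the 8 triples form a triangle.

2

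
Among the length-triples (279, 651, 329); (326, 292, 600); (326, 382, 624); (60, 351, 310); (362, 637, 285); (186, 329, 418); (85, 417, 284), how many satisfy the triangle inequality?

5

(279,329,651): 279+329 ≤ 651 → not valid
(292,326,600): 292+326 > 600 → valid
(326,382,624): 326+382 > 624 → valid
(60,310,351): 60+310 > 351 → valid
(285,362,637): 285+362 > 637 → valid
(186,329,418): 186+329 > 418 → valid
(85,284,417): 85+284 ≤ 417 → not valid
5 of the 7 triples form a triangle.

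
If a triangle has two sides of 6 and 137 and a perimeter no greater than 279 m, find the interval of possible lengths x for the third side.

Triangle inequality alone gives 131 < x < 143.
The perimeter condition gives x ≤ 279 − 6 − 137 = 136.
Intersecting the two: 131 < x ≤ 136.

131 < x ≤ 136 m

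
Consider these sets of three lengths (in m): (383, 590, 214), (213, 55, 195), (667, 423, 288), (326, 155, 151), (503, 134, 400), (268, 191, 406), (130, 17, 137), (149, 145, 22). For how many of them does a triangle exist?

7

(214,383,590): 214+383 > 590 → valid
(55,195,213): 55+195 > 213 → valid
(288,423,667): 288+423 > 667 → valid
(151,155,326): 151+155 ≤ 326 → not valid
(134,400,503): 134+400 > 503 → valid
(191,268,406): 191+268 > 406 → valid
(17,130,137): 17+130 > 137 → valid
(22,145,149): 22+145 > 149 → valid
7 of the 8 triples form a triangle.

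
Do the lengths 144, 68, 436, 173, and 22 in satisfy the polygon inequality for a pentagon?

For a pentagon, each side must be shorter than the sum of the others.
Here the longest side is 436, but the remaining 4 sides sum to only 407.

No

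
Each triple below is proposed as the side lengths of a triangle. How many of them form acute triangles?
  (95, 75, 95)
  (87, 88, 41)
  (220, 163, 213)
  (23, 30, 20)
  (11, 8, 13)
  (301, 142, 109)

(95,75,95): 75²+95² = 14650 > 9025 = 95² → acute
(87,88,41): 41²+87² = 9250 > 7744 = 88² → acute
(220,163,213): 163²+213² = 71938 > 48400 = 220² → acute
(23,30,20): 20²+23² = 929 > 900 = 30² → acute
(11,8,13): 8²+11² = 185 > 169 = 13² → acute
(301,142,109): 109+142 ≤ 301, not a triangle
5 of the 6 are acute.

5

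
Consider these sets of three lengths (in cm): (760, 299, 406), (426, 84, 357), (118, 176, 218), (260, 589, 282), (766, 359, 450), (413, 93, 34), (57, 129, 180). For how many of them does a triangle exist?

(299,406,760): 299+406 ≤ 760 → not valid
(84,357,426): 84+357 > 426 → valid
(118,176,218): 118+176 > 218 → valid
(260,282,589): 260+282 ≤ 589 → not valid
(359,450,766): 359+450 > 766 → valid
(34,93,413): 34+93 ≤ 413 → not valid
(57,129,180): 57+129 > 180 → valid
4 of the 7 triples form a triangle.

4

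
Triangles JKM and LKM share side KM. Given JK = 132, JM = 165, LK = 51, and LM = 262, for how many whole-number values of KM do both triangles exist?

From triangle JKM: 33 < KM < 297.
From triangle LKM: 211 < KM < 313.
Intersection: 211 < KM < 297, so integers 212 through 296: 85 values.

85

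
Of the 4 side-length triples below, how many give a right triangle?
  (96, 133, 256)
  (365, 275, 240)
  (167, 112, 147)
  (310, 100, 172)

1

(96,133,256): 96+133 ≤ 256, not a triangle
(365,275,240): 240²+275² = 133225 = 365² → right
(167,112,147): 112²+147² = 34153 > 27889 = 167² → acute
(310,100,172): 100+172 ≤ 310, not a triangle
1 of the 4 is right.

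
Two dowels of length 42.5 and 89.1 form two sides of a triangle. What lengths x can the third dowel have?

By the triangle inequality, x must be less than 42.5 + 89.1 = 131.6 and greater than |42.5 − 89.1| = 46.6.

46.6 < x < 131.6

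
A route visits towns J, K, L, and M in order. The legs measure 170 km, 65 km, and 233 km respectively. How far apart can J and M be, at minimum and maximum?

The maximum is all hops collinear in one direction: 170 + 65 + 233 = 468.
The longest hop is 233; the others sum to 235. Since 233 ≤ 235, the path can fold back on itself completely, so the minimum distance is 0.

0 ≤ JM ≤ 468 km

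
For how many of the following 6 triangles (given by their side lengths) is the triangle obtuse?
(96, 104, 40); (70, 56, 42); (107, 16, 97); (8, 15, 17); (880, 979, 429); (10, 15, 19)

(96,104,40): 40²+96² = 10816 = 104² → right
(70,56,42): 42²+56² = 4900 = 70² → right
(107,16,97): 16²+97² = 9665 < 11449 = 107² → obtuse
(8,15,17): 8²+15² = 289 = 17² → right
(880,979,429): 429²+880² = 958441 = 979² → right
(10,15,19): 10²+15² = 325 < 361 = 19² → obtuse
2 of the 6 are obtuse.

2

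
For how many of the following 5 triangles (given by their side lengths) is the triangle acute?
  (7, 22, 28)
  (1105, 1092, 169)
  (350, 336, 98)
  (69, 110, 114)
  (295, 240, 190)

(7,22,28): 7²+22² = 533 < 784 = 28² → obtuse
(1105,1092,169): 169²+1092² = 1221025 = 1105² → right
(350,336,98): 98²+336² = 122500 = 350² → right
(69,110,114): 69²+110² = 16861 > 12996 = 114² → acute
(295,240,190): 190²+240² = 93700 > 87025 = 295² → acute
2 of the 5 are acute.

2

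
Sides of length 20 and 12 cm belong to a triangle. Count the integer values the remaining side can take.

23

The third side lies in the open interval (8, 32).
Integers from 9 to 31 inclusive: 31 − 9 + 1 = 23.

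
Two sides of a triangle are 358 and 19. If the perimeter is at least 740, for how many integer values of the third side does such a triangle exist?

Triangle inequality: 339 < x < 377. Perimeter ≥ 740 gives x ≥ 740 − 358 − 19 = 363.
So 363 ≤ x < 377; integers 363 through 376: 14 values.

14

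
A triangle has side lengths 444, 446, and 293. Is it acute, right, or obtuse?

acute

Compare the square of the longest side to the sum of squares of the other two: 293² + 444² = 282985 > 198916 = 446².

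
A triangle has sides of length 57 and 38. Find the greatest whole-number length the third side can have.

94

The third side must be strictly less than 57 + 38 = 95.
The largest integer below 95 is 94.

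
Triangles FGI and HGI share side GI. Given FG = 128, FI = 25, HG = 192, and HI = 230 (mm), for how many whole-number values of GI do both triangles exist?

49

From triangle FGI: 103 < GI < 153.
From triangle HGI: 38 < GI < 422.
Intersection: 103 < GI < 153, so integers 104 through 152: 49 values.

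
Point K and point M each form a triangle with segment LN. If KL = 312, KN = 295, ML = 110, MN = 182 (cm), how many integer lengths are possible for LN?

From triangle KLN: 17 < LN < 607.
From triangle MLN: 72 < LN < 292.
Intersection: 72 < LN < 292, so integers 73 through 291: 219 values.

219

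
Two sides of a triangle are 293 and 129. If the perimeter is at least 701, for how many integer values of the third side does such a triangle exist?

143

Triangle inequality: 164 < x < 422. Perimeter ≥ 701 gives x ≥ 701 − 293 − 129 = 279.
So 279 ≤ x < 422; integers 279 through 421: 143 values.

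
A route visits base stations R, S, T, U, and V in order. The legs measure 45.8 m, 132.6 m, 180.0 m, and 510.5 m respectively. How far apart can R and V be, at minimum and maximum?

152.1 ≤ RV ≤ 868.9 m

The maximum is all hops collinear in one direction: 45.8 + 132.6 + 180.0 + 510.5 = 868.9.
The longest hop is 510.5; the others sum to 358.4. Folding the others back against it leaves at least 510.5 − 358.4 = 152.1.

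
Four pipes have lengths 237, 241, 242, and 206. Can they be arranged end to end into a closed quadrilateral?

A quadrilateral exists iff every side is shorter than the sum of the others — equivalently, the longest side is less than the sum of the rest.
Longest side 242 < 684 (sum of the remaining 3), so yes.

Yes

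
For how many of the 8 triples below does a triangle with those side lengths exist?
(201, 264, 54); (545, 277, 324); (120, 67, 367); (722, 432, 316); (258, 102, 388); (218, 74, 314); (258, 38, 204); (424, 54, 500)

(54,201,264): 54+201 ≤ 264 → not valid
(277,324,545): 277+324 > 545 → valid
(67,120,367): 67+120 ≤ 367 → not valid
(316,432,722): 316+432 > 722 → valid
(102,258,388): 102+258 ≤ 388 → not valid
(74,218,314): 74+218 ≤ 314 → not valid
(38,204,258): 38+204 ≤ 258 → not valid
(54,424,500): 54+424 ≤ 500 → not valid
2 of the 8 triples form a triangle.

2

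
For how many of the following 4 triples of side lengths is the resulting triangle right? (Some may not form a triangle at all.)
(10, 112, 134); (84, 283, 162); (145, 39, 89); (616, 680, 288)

(10,112,134): 10+112 ≤ 134, not a triangle
(84,283,162): 84+162 ≤ 283, not a triangle
(145,39,89): 39+89 ≤ 145, not a triangle
(616,680,288): 288²+616² = 462400 = 680² → right
1 of the 4 is right.

1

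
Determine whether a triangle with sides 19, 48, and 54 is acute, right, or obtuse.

Compare the square of the longest side to the sum of squares of the other two: 19² + 48² = 2665 < 2916 = 54².

obtuse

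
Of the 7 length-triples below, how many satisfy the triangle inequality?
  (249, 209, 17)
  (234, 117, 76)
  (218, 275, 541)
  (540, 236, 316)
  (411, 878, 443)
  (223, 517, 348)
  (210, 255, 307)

3

(17,209,249): 17+209 ≤ 249 → not valid
(76,117,234): 76+117 ≤ 234 → not valid
(218,275,541): 218+275 ≤ 541 → not valid
(236,316,540): 236+316 > 540 → valid
(411,443,878): 411+443 ≤ 878 → not valid
(223,348,517): 223+348 > 517 → valid
(210,255,307): 210+255 > 307 → valid
3 of the 7 triples form a triangle.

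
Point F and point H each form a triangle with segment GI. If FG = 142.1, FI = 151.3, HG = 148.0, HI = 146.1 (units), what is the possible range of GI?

9.2 < GI < 293.4

From triangle FGI: |142.1 − 151.3| < GI < 142.1 + 151.3, i.e. 9.2 < GI < 293.4.
From triangle HGI: 1.9 < GI < 294.1.
Both must hold, so GI lies in the intersection.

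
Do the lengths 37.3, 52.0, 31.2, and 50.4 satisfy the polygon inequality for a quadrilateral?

Yes

A quadrilateral exists iff every side is shorter than the sum of the others — equivalently, the longest side is less than the sum of the rest.
Longest side 52.0 < 118.9 (sum of the remaining 3), so yes.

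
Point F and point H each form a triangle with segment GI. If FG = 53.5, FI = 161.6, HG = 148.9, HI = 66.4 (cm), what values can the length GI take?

From triangle FGI: |53.5 − 161.6| < GI < 53.5 + 161.6, i.e. 108.1 < GI < 215.1.
From triangle HGI: 82.5 < GI < 215.3.
Both must hold, so GI lies in the intersection.

108.1 < GI < 215.1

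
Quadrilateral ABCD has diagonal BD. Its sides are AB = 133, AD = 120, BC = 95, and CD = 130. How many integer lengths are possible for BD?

189

From triangle ABD: 13 < BD < 253.
From triangle CBD: 35 < BD < 225.
Intersection: 35 < BD < 225, so integers 36 through 224: 189 values.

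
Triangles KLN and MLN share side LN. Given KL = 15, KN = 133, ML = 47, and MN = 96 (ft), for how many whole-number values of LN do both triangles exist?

From triangle KLN: 118 < LN < 148.
From triangle MLN: 49 < LN < 143.
Intersection: 118 < LN < 143, so integers 119 through 142: 24 values.

24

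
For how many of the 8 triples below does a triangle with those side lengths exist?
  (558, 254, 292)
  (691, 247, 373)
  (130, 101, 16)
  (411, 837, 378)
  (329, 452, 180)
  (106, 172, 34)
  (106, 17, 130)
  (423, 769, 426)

2

(254,292,558): 254+292 ≤ 558 → not valid
(247,373,691): 247+373 ≤ 691 → not valid
(16,101,130): 16+101 ≤ 130 → not valid
(378,411,837): 378+411 ≤ 837 → not valid
(180,329,452): 180+329 > 452 → valid
(34,106,172): 34+106 ≤ 172 → not valid
(17,106,130): 17+106 ≤ 130 → not valid
(423,426,769): 423+426 > 769 → valid
2 of the 8 triples form a triangle.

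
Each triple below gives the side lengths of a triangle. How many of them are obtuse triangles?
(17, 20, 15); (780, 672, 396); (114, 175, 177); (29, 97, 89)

(17,20,15): 15²+17² = 514 > 400 = 20² → acute
(780,672,396): 396²+672² = 608400 = 780² → right
(114,175,177): 114²+175² = 43621 > 31329 = 177² → acute
(29,97,89): 29²+89² = 8762 < 9409 = 97² → obtuse
1 of the 4 is obtuse.

1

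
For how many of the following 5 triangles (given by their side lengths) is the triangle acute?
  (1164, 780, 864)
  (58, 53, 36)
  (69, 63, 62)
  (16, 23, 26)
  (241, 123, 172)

(1164,780,864): 780²+864² = 1354896 = 1164² → right
(58,53,36): 36²+53² = 4105 > 3364 = 58² → acute
(69,63,62): 62²+63² = 7813 > 4761 = 69² → acute
(16,23,26): 16²+23² = 785 > 676 = 26² → acute
(241,123,172): 123²+172² = 44713 < 58081 = 241² → obtuse
3 of the 5 are acute.

3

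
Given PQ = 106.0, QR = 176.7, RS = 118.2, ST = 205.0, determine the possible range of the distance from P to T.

The maximum is all hops collinear in one direction: 106.0 + 176.7 + 118.2 + 205.0 = 605.9.
The longest hop is 205.0; the others sum to 400.9. Since 205.0 ≤ 400.9, the path can fold back on itself completely, so the minimum distance is 0.

0 ≤ PT ≤ 605.9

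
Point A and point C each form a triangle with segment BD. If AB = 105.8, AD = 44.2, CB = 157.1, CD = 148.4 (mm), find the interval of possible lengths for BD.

From triangle ABD: |105.8 − 44.2| < BD < 105.8 + 44.2, i.e. 61.6 < BD < 150.0.
From triangle CBD: 8.7 < BD < 305.5.
Both must hold, so BD lies in the intersection.

61.6 < BD < 150.0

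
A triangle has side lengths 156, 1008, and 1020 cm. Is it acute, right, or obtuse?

right

Compare the square of the longest side to the sum of squares of the other two: 156² + 1008² = 1040400 = 1020².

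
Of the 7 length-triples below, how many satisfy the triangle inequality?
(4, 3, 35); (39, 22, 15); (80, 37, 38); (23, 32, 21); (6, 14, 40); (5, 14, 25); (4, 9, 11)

(3,4,35): 3+4 ≤ 35 → not valid
(15,22,39): 15+22 ≤ 39 → not valid
(37,38,80): 37+38 ≤ 80 → not valid
(21,23,32): 21+23 > 32 → valid
(6,14,40): 6+14 ≤ 40 → not valid
(5,14,25): 5+14 ≤ 25 → not valid
(4,9,11): 4+9 > 11 → valid
2 of the 7 triples form a triangle.

2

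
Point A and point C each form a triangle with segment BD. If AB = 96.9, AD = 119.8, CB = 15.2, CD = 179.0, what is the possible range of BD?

From triangle ABD: |96.9 − 119.8| < BD < 96.9 + 119.8, i.e. 22.9 < BD < 216.7.
From triangle CBD: 163.8 < BD < 194.2.
Both must hold, so BD lies in the intersection.

163.8 < BD < 194.2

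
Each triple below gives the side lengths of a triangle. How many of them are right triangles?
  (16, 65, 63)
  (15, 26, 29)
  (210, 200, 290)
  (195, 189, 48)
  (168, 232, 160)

4

(16,65,63): 16²+63² = 4225 = 65² → right
(15,26,29): 15²+26² = 901 > 841 = 29² → acute
(210,200,290): 200²+210² = 84100 = 290² → right
(195,189,48): 48²+189² = 38025 = 195² → right
(168,232,160): 160²+168² = 53824 = 232² → right
4 of the 5 are right.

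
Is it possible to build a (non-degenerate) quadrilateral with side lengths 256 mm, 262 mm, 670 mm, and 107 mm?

For a quadrilateral, each side must be shorter than the sum of the others.
Here the longest side is 670, but the remaining 3 sides sum to only 625.

No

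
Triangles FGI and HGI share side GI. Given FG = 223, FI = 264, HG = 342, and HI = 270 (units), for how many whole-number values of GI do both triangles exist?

From triangle FGI: 41 < GI < 487.
From triangle HGI: 72 < GI < 612.
Intersection: 72 < GI < 487, so integers 73 through 486: 414 values.

414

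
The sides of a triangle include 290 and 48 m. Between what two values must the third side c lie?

By the triangle inequality, c must be less than 290 + 48 = 338 and greater than |290 − 48| = 242.

242 < c < 338 (m)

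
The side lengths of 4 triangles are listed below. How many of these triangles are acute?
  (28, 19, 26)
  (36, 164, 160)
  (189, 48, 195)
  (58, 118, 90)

1

(28,19,26): 19²+26² = 1037 > 784 = 28² → acute
(36,164,160): 36²+160² = 26896 = 164² → right
(189,48,195): 48²+189² = 38025 = 195² → right
(58,118,90): 58²+90² = 11464 < 13924 = 118² → obtuse
1 of the 4 is acute.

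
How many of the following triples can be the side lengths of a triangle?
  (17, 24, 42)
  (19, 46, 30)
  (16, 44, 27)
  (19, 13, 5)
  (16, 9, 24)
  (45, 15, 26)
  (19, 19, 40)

2

(17,24,42): 17+24 ≤ 42 → not valid
(19,30,46): 19+30 > 46 → valid
(16,27,44): 16+27 ≤ 44 → not valid
(5,13,19): 5+13 ≤ 19 → not valid
(9,16,24): 9+16 > 24 → valid
(15,26,45): 15+26 ≤ 45 → not valid
(19,19,40): 19+19 ≤ 40 → not valid
2 of the 7 triples form a triangle.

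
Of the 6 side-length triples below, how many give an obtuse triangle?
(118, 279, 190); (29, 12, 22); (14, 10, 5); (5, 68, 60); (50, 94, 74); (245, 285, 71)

(118,279,190): 118²+190² = 50024 < 77841 = 279² → obtuse
(29,12,22): 12²+22² = 628 < 841 = 29² → obtuse
(14,10,5): 5²+10² = 125 < 196 = 14² → obtuse
(5,68,60): 5+60 ≤ 68, not a triangle
(50,94,74): 50²+74² = 7976 < 8836 = 94² → obtuse
(245,285,71): 71²+245² = 65066 < 81225 = 285² → obtuse
5 of the 6 are obtuse.

5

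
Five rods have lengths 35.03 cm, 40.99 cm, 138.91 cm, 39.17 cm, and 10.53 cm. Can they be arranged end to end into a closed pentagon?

No

For a pentagon, each side must be shorter than the sum of the others.
Here the longest side is 138.91, but the remaining 4 sides sum to only 125.72.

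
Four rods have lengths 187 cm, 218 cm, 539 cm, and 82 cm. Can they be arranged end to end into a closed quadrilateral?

For a quadrilateral, each side must be shorter than the sum of the others.
Here the longest side is 539, but the remaining 3 sides sum to only 487.

No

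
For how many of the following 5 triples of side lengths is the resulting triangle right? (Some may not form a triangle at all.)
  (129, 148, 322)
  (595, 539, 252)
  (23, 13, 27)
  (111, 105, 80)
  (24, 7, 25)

2

(129,148,322): 129+148 ≤ 322, not a triangle
(595,539,252): 252²+539² = 354025 = 595² → right
(23,13,27): 13²+23² = 698 < 729 = 27² → obtuse
(111,105,80): 80²+105² = 17425 > 12321 = 111² → acute
(24,7,25): 7²+24² = 625 = 25² → right
2 of the 5 are right.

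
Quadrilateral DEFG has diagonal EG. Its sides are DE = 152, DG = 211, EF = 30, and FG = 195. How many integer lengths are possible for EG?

From triangle DEG: 59 < EG < 363.
From triangle FEG: 165 < EG < 225.
Intersection: 165 < EG < 225, so integers 166 through 224: 59 values.

59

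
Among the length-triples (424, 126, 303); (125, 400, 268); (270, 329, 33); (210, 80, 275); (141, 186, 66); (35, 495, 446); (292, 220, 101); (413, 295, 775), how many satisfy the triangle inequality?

(126,303,424): 126+303 > 424 → valid
(125,268,400): 125+268 ≤ 400 → not valid
(33,270,329): 33+270 ≤ 329 → not valid
(80,210,275): 80+210 > 275 → valid
(66,141,186): 66+141 > 186 → valid
(35,446,495): 35+446 ≤ 495 → not valid
(101,220,292): 101+220 > 292 → valid
(295,413,775): 295+413 ≤ 775 → not valid
4 of the 8 triples form a triangle.

4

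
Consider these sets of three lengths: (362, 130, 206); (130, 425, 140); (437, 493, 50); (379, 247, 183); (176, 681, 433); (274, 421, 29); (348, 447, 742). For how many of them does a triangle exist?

2

(130,206,362): 130+206 ≤ 362 → not valid
(130,140,425): 130+140 ≤ 425 → not valid
(50,437,493): 50+437 ≤ 493 → not valid
(183,247,379): 183+247 > 379 → valid
(176,433,681): 176+433 ≤ 681 → not valid
(29,274,421): 29+274 ≤ 421 → not valid
(348,447,742): 348+447 > 742 → valid
2 of the 7 triples form a triangle.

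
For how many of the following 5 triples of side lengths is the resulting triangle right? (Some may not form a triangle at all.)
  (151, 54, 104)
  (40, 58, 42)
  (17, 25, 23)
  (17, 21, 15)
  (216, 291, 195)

(151,54,104): 54²+104² = 13732 < 22801 = 151² → obtuse
(40,58,42): 40²+42² = 3364 = 58² → right
(17,25,23): 17²+23² = 818 > 625 = 25² → acute
(17,21,15): 15²+17² = 514 > 441 = 21² → acute
(216,291,195): 195²+216² = 84681 = 291² → right
2 of the 5 are right.

2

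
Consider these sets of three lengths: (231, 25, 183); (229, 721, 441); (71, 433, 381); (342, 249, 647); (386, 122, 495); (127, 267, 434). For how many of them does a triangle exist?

(25,183,231): 25+183 ≤ 231 → not valid
(229,441,721): 229+441 ≤ 721 → not valid
(71,381,433): 71+381 > 433 → valid
(249,342,647): 249+342 ≤ 647 → not valid
(122,386,495): 122+386 > 495 → valid
(127,267,434): 127+267 ≤ 434 → not valid
2 of the 6 triples form a triangle.

2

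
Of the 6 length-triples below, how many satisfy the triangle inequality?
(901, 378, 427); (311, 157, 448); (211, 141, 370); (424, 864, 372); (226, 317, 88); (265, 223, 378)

(378,427,901): 378+427 ≤ 901 → not valid
(157,311,448): 157+311 > 448 → valid
(141,211,370): 141+211 ≤ 370 → not valid
(372,424,864): 372+424 ≤ 864 → not valid
(88,226,317): 88+226 ≤ 317 → not valid
(223,265,378): 223+265 > 378 → valid
2 of the 6 triples form a triangle.

2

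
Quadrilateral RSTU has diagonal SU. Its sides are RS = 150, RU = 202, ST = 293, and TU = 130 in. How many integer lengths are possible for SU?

188

From triangle RSU: 52 < SU < 352.
From triangle TSU: 163 < SU < 423.
Intersection: 163 < SU < 352, so integers 164 through 351: 188 values.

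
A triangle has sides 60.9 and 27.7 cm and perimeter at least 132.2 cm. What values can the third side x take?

43.6 ≤ x < 88.6

Triangle inequality alone gives 33.2 < x < 88.6.
The perimeter condition gives x ≥ 132.2 − 60.9 − 27.7 = 43.6.
Intersecting the two: 43.6 ≤ x < 88.6.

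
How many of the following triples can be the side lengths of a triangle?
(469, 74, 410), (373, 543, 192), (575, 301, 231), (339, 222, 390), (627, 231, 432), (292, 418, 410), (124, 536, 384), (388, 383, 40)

6

(74,410,469): 74+410 > 469 → valid
(192,373,543): 192+373 > 543 → valid
(231,301,575): 231+301 ≤ 575 → not valid
(222,339,390): 222+339 > 390 → valid
(231,432,627): 231+432 > 627 → valid
(292,410,418): 292+410 > 418 → valid
(124,384,536): 124+384 ≤ 536 → not valid
(40,383,388): 40+383 > 388 → valid
6 of the 8 triples form a triangle.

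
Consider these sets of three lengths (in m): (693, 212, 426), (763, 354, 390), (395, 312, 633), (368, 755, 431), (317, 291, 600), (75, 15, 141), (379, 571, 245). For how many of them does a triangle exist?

(212,426,693): 212+426 ≤ 693 → not valid
(354,390,763): 354+390 ≤ 763 → not valid
(312,395,633): 312+395 > 633 → valid
(368,431,755): 368+431 > 755 → valid
(291,317,600): 291+317 > 600 → valid
(15,75,141): 15+75 ≤ 141 → not valid
(245,379,571): 245+379 > 571 → valid
4 of the 7 triples form a triangle.

4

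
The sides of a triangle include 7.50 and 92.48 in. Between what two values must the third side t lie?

By the triangle inequality, t must be less than 7.50 + 92.48 = 99.98 and greater than |7.50 − 92.48| = 84.98.

84.98 < t < 99.98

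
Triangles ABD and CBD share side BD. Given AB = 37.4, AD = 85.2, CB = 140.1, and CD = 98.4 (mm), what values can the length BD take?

47.8 < BD < 122.6

From triangle ABD: |37.4 − 85.2| < BD < 37.4 + 85.2, i.e. 47.8 < BD < 122.6.
From triangle CBD: 41.7 < BD < 238.5.
Both must hold, so BD lies in the intersection.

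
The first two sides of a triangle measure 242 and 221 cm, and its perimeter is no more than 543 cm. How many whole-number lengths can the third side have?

Triangle inequality: 21 < x < 463. Perimeter ≤ 543 gives x ≤ 543 − 242 − 221 = 80.
So 21 < x ≤ 80; integers 22 through 80: 59 values.

59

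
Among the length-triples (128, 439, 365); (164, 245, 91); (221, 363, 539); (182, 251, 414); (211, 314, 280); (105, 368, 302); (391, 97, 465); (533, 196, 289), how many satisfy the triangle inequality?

7

(128,365,439): 128+365 > 439 → valid
(91,164,245): 91+164 > 245 → valid
(221,363,539): 221+363 > 539 → valid
(182,251,414): 182+251 > 414 → valid
(211,280,314): 211+280 > 314 → valid
(105,302,368): 105+302 > 368 → valid
(97,391,465): 97+391 > 465 → valid
(196,289,533): 196+289 ≤ 533 → not valid
7 of the 8 triples form a triangle.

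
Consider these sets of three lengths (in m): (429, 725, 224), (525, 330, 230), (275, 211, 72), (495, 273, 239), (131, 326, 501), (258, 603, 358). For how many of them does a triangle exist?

4

(224,429,725): 224+429 ≤ 725 → not valid
(230,330,525): 230+330 > 525 → valid
(72,211,275): 72+211 > 275 → valid
(239,273,495): 239+273 > 495 → valid
(131,326,501): 131+326 ≤ 501 → not valid
(258,358,603): 258+358 > 603 → valid
4 of the 6 triples form a triangle.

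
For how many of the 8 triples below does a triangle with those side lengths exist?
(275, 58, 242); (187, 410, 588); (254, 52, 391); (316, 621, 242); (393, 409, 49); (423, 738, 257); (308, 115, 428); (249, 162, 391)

(58,242,275): 58+242 > 275 → valid
(187,410,588): 187+410 > 588 → valid
(52,254,391): 52+254 ≤ 391 → not valid
(242,316,621): 242+316 ≤ 621 → not valid
(49,393,409): 49+393 > 409 → valid
(257,423,738): 257+423 ≤ 738 → not valid
(115,308,428): 115+308 ≤ 428 → not valid
(162,249,391): 162+249 > 391 → valid
4 of the 8 triples form a triangle.

4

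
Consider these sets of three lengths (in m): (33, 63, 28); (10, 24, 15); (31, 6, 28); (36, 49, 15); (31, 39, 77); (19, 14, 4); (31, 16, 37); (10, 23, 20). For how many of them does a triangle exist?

(28,33,63): 28+33 ≤ 63 → not valid
(10,15,24): 10+15 > 24 → valid
(6,28,31): 6+28 > 31 → valid
(15,36,49): 15+36 > 49 → valid
(31,39,77): 31+39 ≤ 77 → not valid
(4,14,19): 4+14 ≤ 19 → not valid
(16,31,37): 16+31 > 37 → valid
(10,20,23): 10+20 > 23 → valid
5 of the 8 triples form a triangle.

5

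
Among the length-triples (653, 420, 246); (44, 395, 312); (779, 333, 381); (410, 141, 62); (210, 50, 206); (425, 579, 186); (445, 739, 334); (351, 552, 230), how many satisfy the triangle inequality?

(246,420,653): 246+420 > 653 → valid
(44,312,395): 44+312 ≤ 395 → not valid
(333,381,779): 333+381 ≤ 779 → not valid
(62,141,410): 62+141 ≤ 410 → not valid
(50,206,210): 50+206 > 210 → valid
(186,425,579): 186+425 > 579 → valid
(334,445,739): 334+445 > 739 → valid
(230,351,552): 230+351 > 552 → valid
5 of the 8 triples form a triangle.

5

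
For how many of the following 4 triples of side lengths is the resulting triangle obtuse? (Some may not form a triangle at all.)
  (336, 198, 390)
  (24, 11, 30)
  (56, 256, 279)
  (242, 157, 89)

3

(336,198,390): 198²+336² = 152100 = 390² → right
(24,11,30): 11²+24² = 697 < 900 = 30² → obtuse
(56,256,279): 56²+256² = 68672 < 77841 = 279² → obtuse
(242,157,89): 89²+157² = 32570 < 58564 = 242² → obtuse
3 of the 4 are obtuse.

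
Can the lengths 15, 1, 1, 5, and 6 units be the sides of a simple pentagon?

For a pentagon, each side must be shorter than the sum of the others.
Here the longest side is 15, but the remaining 4 sides sum to only 13.

No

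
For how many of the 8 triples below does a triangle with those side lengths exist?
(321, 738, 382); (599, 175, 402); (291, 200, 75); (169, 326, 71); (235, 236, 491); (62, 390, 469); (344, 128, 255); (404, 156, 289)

2

(321,382,738): 321+382 ≤ 738 → not valid
(175,402,599): 175+402 ≤ 599 → not valid
(75,200,291): 75+200 ≤ 291 → not valid
(71,169,326): 71+169 ≤ 326 → not valid
(235,236,491): 235+236 ≤ 491 → not valid
(62,390,469): 62+390 ≤ 469 → not valid
(128,255,344): 128+255 > 344 → valid
(156,289,404): 156+289 > 404 → valid
2 of the 8 triples form a triangle.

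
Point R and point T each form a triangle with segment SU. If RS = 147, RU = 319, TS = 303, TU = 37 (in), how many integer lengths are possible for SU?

From triangle RSU: 172 < SU < 466.
From triangle TSU: 266 < SU < 340.
Intersection: 266 < SU < 340, so integers 267 through 339: 73 values.

73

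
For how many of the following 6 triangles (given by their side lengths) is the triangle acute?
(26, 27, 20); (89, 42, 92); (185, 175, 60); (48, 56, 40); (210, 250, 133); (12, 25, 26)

(26,27,20): 20²+26² = 1076 > 729 = 27² → acute
(89,42,92): 42²+89² = 9685 > 8464 = 92² → acute
(185,175,60): 60²+175² = 34225 = 185² → right
(48,56,40): 40²+48² = 3904 > 3136 = 56² → acute
(210,250,133): 133²+210² = 61789 < 62500 = 250² → obtuse
(12,25,26): 12²+25² = 769 > 676 = 26² → acute
4 of the 6 are acute.

4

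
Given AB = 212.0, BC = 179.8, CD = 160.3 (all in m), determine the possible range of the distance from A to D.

The maximum is all hops collinear in one direction: 212.0 + 179.8 + 160.3 = 552.1.
The longest hop is 212.0; the others sum to 340.1. Since 212.0 ≤ 340.1, the path can fold back on itself completely, so the minimum distance is 0.

0 ≤ AD ≤ 552.1 m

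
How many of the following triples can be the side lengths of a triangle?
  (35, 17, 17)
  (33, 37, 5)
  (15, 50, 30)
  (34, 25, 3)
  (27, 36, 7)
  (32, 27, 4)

(17,17,35): 17+17 ≤ 35 → not valid
(5,33,37): 5+33 > 37 → valid
(15,30,50): 15+30 ≤ 50 → not valid
(3,25,34): 3+25 ≤ 34 → not valid
(7,27,36): 7+27 ≤ 36 → not valid
(4,27,32): 4+27 ≤ 32 → not valid
1 of the 6 triples forms a triangle.

1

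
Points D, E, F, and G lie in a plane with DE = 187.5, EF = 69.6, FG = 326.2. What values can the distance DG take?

69.1 ≤ DG ≤ 583.3

The maximum is all hops collinear in one direction: 187.5 + 69.6 + 326.2 = 583.3.
The longest hop is 326.2; the others sum to 257.1. Folding the others back against it leaves at least 326.2 − 257.1 = 69.1.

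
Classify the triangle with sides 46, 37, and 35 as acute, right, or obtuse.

Compare the square of the longest side to the sum of squares of the other two: 35² + 37² = 2594 > 2116 = 46².

acute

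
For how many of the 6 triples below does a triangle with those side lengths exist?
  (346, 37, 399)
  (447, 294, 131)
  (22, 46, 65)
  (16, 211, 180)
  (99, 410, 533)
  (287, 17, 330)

1

(37,346,399): 37+346 ≤ 399 → not valid
(131,294,447): 131+294 ≤ 447 → not valid
(22,46,65): 22+46 > 65 → valid
(16,180,211): 16+180 ≤ 211 → not valid
(99,410,533): 99+410 ≤ 533 → not valid
(17,287,330): 17+287 ≤ 330 → not valid
1 of the 6 triples forms a triangle.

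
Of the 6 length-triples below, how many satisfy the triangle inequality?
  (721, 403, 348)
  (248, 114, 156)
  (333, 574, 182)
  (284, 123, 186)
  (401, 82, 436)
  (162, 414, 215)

(348,403,721): 348+403 > 721 → valid
(114,156,248): 114+156 > 248 → valid
(182,333,574): 182+333 ≤ 574 → not valid
(123,186,284): 123+186 > 284 → valid
(82,401,436): 82+401 > 436 → valid
(162,215,414): 162+215 ≤ 414 → not valid
4 of the 6 triples form a triangle.

4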